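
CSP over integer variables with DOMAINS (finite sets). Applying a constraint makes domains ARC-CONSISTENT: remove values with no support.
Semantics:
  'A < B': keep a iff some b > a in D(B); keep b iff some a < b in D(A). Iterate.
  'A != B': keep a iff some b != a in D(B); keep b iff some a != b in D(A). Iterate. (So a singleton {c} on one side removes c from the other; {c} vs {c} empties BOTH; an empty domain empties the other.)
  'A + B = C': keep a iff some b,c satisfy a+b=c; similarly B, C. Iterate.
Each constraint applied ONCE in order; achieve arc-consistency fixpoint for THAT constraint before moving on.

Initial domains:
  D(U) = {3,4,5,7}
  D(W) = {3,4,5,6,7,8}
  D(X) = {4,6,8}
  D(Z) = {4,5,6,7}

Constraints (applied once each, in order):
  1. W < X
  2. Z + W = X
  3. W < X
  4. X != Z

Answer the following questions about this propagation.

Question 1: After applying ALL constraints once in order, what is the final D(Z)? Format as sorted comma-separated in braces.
Constraint 1 (W < X) on D(W)={3,4,5,6,7,8} D(X)={4,6,8}: W {3,4,5,6,7,8}->{3,4,5,6,7}
Constraint 2 (Z + W = X) on D(Z)={4,5,6,7} D(W)={3,4,5,6,7} D(X)={4,6,8}: Z {4,5,6,7}->{4,5}; W {3,4,5,6,7}->{3,4}; X {4,6,8}->{8}
Constraint 3 (W < X) on D(W)={3,4} D(X)={8}: no change
Constraint 4 (X != Z) on D(X)={8} D(Z)={4,5}: no change
So after all 4 constraints: D(Z) = {4,5}

Answer: {4,5}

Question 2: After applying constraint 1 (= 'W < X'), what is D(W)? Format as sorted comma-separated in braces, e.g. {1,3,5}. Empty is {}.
Answer: {3,4,5,6,7}

Derivation:
Constraint 1 (W < X) on D(W)={3,4,5,6,7,8} D(X)={4,6,8}: W {3,4,5,6,7,8}->{3,4,5,6,7}
So after constraint 1: D(W) = {3,4,5,6,7}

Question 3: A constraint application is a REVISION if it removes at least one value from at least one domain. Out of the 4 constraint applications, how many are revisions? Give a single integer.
Answer: 2

Derivation:
Constraint 1 (W < X) on D(W)={3,4,5,6,7,8} D(X)={4,6,8}: W {3,4,5,6,7,8}->{3,4,5,6,7} => REVISION
Constraint 2 (Z + W = X) on D(Z)={4,5,6,7} D(W)={3,4,5,6,7} D(X)={4,6,8}: Z {4,5,6,7}->{4,5}; W {3,4,5,6,7}->{3,4}; X {4,6,8}->{8} => REVISION
Constraint 3 (W < X) on D(W)={3,4} D(X)={8}: no change => not a revision
Constraint 4 (X != Z) on D(X)={8} D(Z)={4,5}: no change => not a revision
Total revisions = 2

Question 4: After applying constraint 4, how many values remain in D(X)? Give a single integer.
Answer: 1

Derivation:
Constraint 1 (W < X) on D(W)={3,4,5,6,7,8} D(X)={4,6,8}: W {3,4,5,6,7,8}->{3,4,5,6,7}
Constraint 2 (Z + W = X) on D(Z)={4,5,6,7} D(W)={3,4,5,6,7} D(X)={4,6,8}: Z {4,5,6,7}->{4,5}; W {3,4,5,6,7}->{3,4}; X {4,6,8}->{8}
Constraint 3 (W < X) on D(W)={3,4} D(X)={8}: no change
Constraint 4 (X != Z) on D(X)={8} D(Z)={4,5}: no change
So after constraint 4: D(X)={8}, size = 1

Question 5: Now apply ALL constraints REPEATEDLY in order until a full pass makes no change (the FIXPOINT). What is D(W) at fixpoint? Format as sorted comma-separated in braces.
pass 0 (initial): D(W)={3,4,5,6,7,8}
pass 1: W {3,4,5,6,7,8}->{3,4}; X {4,6,8}->{8}; Z {4,5,6,7}->{4,5}
pass 2: no change
Fixpoint after 2 passes: D(W) = {3,4}

Answer: {3,4}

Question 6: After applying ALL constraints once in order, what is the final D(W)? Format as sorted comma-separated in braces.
Constraint 1 (W < X) on D(W)={3,4,5,6,7,8} D(X)={4,6,8}: W {3,4,5,6,7,8}->{3,4,5,6,7}
Constraint 2 (Z + W = X) on D(Z)={4,5,6,7} D(W)={3,4,5,6,7} D(X)={4,6,8}: Z {4,5,6,7}->{4,5}; W {3,4,5,6,7}->{3,4}; X {4,6,8}->{8}
Constraint 3 (W < X) on D(W)={3,4} D(X)={8}: no change
Constraint 4 (X != Z) on D(X)={8} D(Z)={4,5}: no change
So after all 4 constraints: D(W) = {3,4}

Answer: {3,4}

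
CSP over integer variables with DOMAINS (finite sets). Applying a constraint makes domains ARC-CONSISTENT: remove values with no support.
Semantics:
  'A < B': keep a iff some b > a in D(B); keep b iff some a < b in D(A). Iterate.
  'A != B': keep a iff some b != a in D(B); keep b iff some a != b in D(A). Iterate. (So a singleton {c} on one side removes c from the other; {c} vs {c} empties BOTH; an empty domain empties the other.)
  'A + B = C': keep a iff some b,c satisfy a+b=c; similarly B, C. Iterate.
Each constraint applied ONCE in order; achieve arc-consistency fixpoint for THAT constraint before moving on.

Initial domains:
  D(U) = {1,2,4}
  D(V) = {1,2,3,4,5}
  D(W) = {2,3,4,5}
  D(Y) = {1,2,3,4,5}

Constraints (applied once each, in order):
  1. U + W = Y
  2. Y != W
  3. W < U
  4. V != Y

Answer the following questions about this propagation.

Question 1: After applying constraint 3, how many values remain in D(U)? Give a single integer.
Constraint 1 (U + W = Y) on D(U)={1,2,4} D(W)={2,3,4,5} D(Y)={1,2,3,4,5}: U {1,2,4}->{1,2}; W {2,3,4,5}->{2,3,4}; Y {1,2,3,4,5}->{3,4,5}
Constraint 2 (Y != W) on D(Y)={3,4,5} D(W)={2,3,4}: no change
Constraint 3 (W < U) on D(W)={2,3,4} D(U)={1,2}: W {2,3,4}->{}; U {1,2}->{}
So after constraint 3: D(U)={}, size = 0

Answer: 0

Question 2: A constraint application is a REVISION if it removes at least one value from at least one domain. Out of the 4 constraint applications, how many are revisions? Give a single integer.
Answer: 2

Derivation:
Constraint 1 (U + W = Y) on D(U)={1,2,4} D(W)={2,3,4,5} D(Y)={1,2,3,4,5}: U {1,2,4}->{1,2}; W {2,3,4,5}->{2,3,4}; Y {1,2,3,4,5}->{3,4,5} => REVISION
Constraint 2 (Y != W) on D(Y)={3,4,5} D(W)={2,3,4}: no change => not a revision
Constraint 3 (W < U) on D(W)={2,3,4} D(U)={1,2}: W {2,3,4}->{}; U {1,2}->{} => REVISION
Constraint 4 (V != Y) on D(V)={1,2,3,4,5} D(Y)={3,4,5}: no change => not a revision
Total revisions = 2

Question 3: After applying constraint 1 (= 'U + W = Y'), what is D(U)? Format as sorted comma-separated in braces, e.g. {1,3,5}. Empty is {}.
Answer: {1,2}

Derivation:
Constraint 1 (U + W = Y) on D(U)={1,2,4} D(W)={2,3,4,5} D(Y)={1,2,3,4,5}: U {1,2,4}->{1,2}; W {2,3,4,5}->{2,3,4}; Y {1,2,3,4,5}->{3,4,5}
So after constraint 1: D(U) = {1,2}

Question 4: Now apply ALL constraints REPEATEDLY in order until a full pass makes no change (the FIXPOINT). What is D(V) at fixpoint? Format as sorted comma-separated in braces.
pass 0 (initial): D(V)={1,2,3,4,5}
pass 1: U {1,2,4}->{}; W {2,3,4,5}->{}; Y {1,2,3,4,5}->{3,4,5}
pass 2: V {1,2,3,4,5}->{}; Y {3,4,5}->{}
pass 3: no change
Fixpoint after 3 passes: D(V) = {}

Answer: {}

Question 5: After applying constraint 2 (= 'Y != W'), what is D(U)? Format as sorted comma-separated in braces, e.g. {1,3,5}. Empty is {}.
Constraint 1 (U + W = Y) on D(U)={1,2,4} D(W)={2,3,4,5} D(Y)={1,2,3,4,5}: U {1,2,4}->{1,2}; W {2,3,4,5}->{2,3,4}; Y {1,2,3,4,5}->{3,4,5}
Constraint 2 (Y != W) on D(Y)={3,4,5} D(W)={2,3,4}: no change
So after constraint 2: D(U) = {1,2}

Answer: {1,2}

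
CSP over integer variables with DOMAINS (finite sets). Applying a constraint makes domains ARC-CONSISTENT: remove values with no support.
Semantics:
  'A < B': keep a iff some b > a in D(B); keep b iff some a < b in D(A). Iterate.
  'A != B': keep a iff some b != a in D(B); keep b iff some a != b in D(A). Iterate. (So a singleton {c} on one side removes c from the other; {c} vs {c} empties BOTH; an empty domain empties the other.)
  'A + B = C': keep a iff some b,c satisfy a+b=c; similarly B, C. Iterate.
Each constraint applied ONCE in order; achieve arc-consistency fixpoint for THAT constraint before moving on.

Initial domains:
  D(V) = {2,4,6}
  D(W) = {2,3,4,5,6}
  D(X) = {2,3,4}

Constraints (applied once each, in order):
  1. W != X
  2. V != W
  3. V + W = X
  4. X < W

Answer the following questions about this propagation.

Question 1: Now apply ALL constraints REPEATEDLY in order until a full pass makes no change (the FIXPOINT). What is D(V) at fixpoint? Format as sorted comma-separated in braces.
Answer: {}

Derivation:
pass 0 (initial): D(V)={2,4,6}
pass 1: V {2,4,6}->{2}; W {2,3,4,5,6}->{}; X {2,3,4}->{}
pass 2: V {2}->{}
pass 3: no change
Fixpoint after 3 passes: D(V) = {}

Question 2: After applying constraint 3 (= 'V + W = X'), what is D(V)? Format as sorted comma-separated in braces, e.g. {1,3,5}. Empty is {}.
Answer: {2}

Derivation:
Constraint 1 (W != X) on D(W)={2,3,4,5,6} D(X)={2,3,4}: no change
Constraint 2 (V != W) on D(V)={2,4,6} D(W)={2,3,4,5,6}: no change
Constraint 3 (V + W = X) on D(V)={2,4,6} D(W)={2,3,4,5,6} D(X)={2,3,4}: V {2,4,6}->{2}; W {2,3,4,5,6}->{2}; X {2,3,4}->{4}
So after constraint 3: D(V) = {2}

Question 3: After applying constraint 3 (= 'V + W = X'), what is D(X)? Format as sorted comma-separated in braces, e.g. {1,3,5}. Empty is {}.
Constraint 1 (W != X) on D(W)={2,3,4,5,6} D(X)={2,3,4}: no change
Constraint 2 (V != W) on D(V)={2,4,6} D(W)={2,3,4,5,6}: no change
Constraint 3 (V + W = X) on D(V)={2,4,6} D(W)={2,3,4,5,6} D(X)={2,3,4}: V {2,4,6}->{2}; W {2,3,4,5,6}->{2}; X {2,3,4}->{4}
So after constraint 3: D(X) = {4}

Answer: {4}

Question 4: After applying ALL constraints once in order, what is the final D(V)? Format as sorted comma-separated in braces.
Answer: {2}

Derivation:
Constraint 1 (W != X) on D(W)={2,3,4,5,6} D(X)={2,3,4}: no change
Constraint 2 (V != W) on D(V)={2,4,6} D(W)={2,3,4,5,6}: no change
Constraint 3 (V + W = X) on D(V)={2,4,6} D(W)={2,3,4,5,6} D(X)={2,3,4}: V {2,4,6}->{2}; W {2,3,4,5,6}->{2}; X {2,3,4}->{4}
Constraint 4 (X < W) on D(X)={4} D(W)={2}: X {4}->{}; W {2}->{}
So after all 4 constraints: D(V) = {2}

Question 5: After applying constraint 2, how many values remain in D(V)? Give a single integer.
Answer: 3

Derivation:
Constraint 1 (W != X) on D(W)={2,3,4,5,6} D(X)={2,3,4}: no change
Constraint 2 (V != W) on D(V)={2,4,6} D(W)={2,3,4,5,6}: no change
So after constraint 2: D(V)={2,4,6}, size = 3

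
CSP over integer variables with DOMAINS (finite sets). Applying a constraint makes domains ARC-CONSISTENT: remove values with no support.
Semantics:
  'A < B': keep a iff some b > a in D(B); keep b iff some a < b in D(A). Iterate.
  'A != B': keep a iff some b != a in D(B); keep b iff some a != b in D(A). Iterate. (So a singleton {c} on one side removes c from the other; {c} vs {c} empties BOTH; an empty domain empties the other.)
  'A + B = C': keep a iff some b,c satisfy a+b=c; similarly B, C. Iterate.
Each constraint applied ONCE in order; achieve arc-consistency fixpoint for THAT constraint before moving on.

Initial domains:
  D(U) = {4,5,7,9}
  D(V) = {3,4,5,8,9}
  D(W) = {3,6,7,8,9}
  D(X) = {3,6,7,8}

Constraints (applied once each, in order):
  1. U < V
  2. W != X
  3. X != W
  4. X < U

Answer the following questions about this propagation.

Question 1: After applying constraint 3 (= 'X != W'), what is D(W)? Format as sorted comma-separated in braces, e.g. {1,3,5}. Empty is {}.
Constraint 1 (U < V) on D(U)={4,5,7,9} D(V)={3,4,5,8,9}: U {4,5,7,9}->{4,5,7}; V {3,4,5,8,9}->{5,8,9}
Constraint 2 (W != X) on D(W)={3,6,7,8,9} D(X)={3,6,7,8}: no change
Constraint 3 (X != W) on D(X)={3,6,7,8} D(W)={3,6,7,8,9}: no change
So after constraint 3: D(W) = {3,6,7,8,9}

Answer: {3,6,7,8,9}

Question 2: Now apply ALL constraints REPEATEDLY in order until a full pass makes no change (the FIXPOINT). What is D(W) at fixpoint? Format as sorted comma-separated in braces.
pass 0 (initial): D(W)={3,6,7,8,9}
pass 1: U {4,5,7,9}->{4,5,7}; V {3,4,5,8,9}->{5,8,9}; X {3,6,7,8}->{3,6}
pass 2: no change
Fixpoint after 2 passes: D(W) = {3,6,7,8,9}

Answer: {3,6,7,8,9}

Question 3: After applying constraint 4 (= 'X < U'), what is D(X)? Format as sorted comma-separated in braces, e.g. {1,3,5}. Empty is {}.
Constraint 1 (U < V) on D(U)={4,5,7,9} D(V)={3,4,5,8,9}: U {4,5,7,9}->{4,5,7}; V {3,4,5,8,9}->{5,8,9}
Constraint 2 (W != X) on D(W)={3,6,7,8,9} D(X)={3,6,7,8}: no change
Constraint 3 (X != W) on D(X)={3,6,7,8} D(W)={3,6,7,8,9}: no change
Constraint 4 (X < U) on D(X)={3,6,7,8} D(U)={4,5,7}: X {3,6,7,8}->{3,6}
So after constraint 4: D(X) = {3,6}

Answer: {3,6}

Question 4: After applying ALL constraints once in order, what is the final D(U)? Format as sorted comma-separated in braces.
Answer: {4,5,7}

Derivation:
Constraint 1 (U < V) on D(U)={4,5,7,9} D(V)={3,4,5,8,9}: U {4,5,7,9}->{4,5,7}; V {3,4,5,8,9}->{5,8,9}
Constraint 2 (W != X) on D(W)={3,6,7,8,9} D(X)={3,6,7,8}: no change
Constraint 3 (X != W) on D(X)={3,6,7,8} D(W)={3,6,7,8,9}: no change
Constraint 4 (X < U) on D(X)={3,6,7,8} D(U)={4,5,7}: X {3,6,7,8}->{3,6}
So after all 4 constraints: D(U) = {4,5,7}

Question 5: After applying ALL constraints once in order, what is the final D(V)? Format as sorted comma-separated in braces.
Constraint 1 (U < V) on D(U)={4,5,7,9} D(V)={3,4,5,8,9}: U {4,5,7,9}->{4,5,7}; V {3,4,5,8,9}->{5,8,9}
Constraint 2 (W != X) on D(W)={3,6,7,8,9} D(X)={3,6,7,8}: no change
Constraint 3 (X != W) on D(X)={3,6,7,8} D(W)={3,6,7,8,9}: no change
Constraint 4 (X < U) on D(X)={3,6,7,8} D(U)={4,5,7}: X {3,6,7,8}->{3,6}
So after all 4 constraints: D(V) = {5,8,9}

Answer: {5,8,9}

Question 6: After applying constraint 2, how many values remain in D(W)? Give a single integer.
Answer: 5

Derivation:
Constraint 1 (U < V) on D(U)={4,5,7,9} D(V)={3,4,5,8,9}: U {4,5,7,9}->{4,5,7}; V {3,4,5,8,9}->{5,8,9}
Constraint 2 (W != X) on D(W)={3,6,7,8,9} D(X)={3,6,7,8}: no change
So after constraint 2: D(W)={3,6,7,8,9}, size = 5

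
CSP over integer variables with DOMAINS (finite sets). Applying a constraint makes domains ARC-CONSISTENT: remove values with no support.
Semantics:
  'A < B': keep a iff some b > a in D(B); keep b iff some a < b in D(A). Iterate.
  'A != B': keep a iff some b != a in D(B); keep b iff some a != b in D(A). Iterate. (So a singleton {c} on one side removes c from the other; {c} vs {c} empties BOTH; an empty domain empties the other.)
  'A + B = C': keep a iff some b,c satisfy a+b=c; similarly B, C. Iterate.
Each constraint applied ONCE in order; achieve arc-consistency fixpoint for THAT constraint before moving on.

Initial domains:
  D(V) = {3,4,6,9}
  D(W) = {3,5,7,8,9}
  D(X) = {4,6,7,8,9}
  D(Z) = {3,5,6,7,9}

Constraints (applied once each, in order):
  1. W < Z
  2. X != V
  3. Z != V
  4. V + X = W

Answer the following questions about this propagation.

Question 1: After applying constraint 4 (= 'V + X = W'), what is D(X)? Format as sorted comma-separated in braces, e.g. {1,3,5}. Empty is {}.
Answer: {4}

Derivation:
Constraint 1 (W < Z) on D(W)={3,5,7,8,9} D(Z)={3,5,6,7,9}: W {3,5,7,8,9}->{3,5,7,8}; Z {3,5,6,7,9}->{5,6,7,9}
Constraint 2 (X != V) on D(X)={4,6,7,8,9} D(V)={3,4,6,9}: no change
Constraint 3 (Z != V) on D(Z)={5,6,7,9} D(V)={3,4,6,9}: no change
Constraint 4 (V + X = W) on D(V)={3,4,6,9} D(X)={4,6,7,8,9} D(W)={3,5,7,8}: V {3,4,6,9}->{3,4}; X {4,6,7,8,9}->{4}; W {3,5,7,8}->{7,8}
So after constraint 4: D(X) = {4}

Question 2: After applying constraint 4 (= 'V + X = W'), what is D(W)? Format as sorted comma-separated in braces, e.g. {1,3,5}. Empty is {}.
Constraint 1 (W < Z) on D(W)={3,5,7,8,9} D(Z)={3,5,6,7,9}: W {3,5,7,8,9}->{3,5,7,8}; Z {3,5,6,7,9}->{5,6,7,9}
Constraint 2 (X != V) on D(X)={4,6,7,8,9} D(V)={3,4,6,9}: no change
Constraint 3 (Z != V) on D(Z)={5,6,7,9} D(V)={3,4,6,9}: no change
Constraint 4 (V + X = W) on D(V)={3,4,6,9} D(X)={4,6,7,8,9} D(W)={3,5,7,8}: V {3,4,6,9}->{3,4}; X {4,6,7,8,9}->{4}; W {3,5,7,8}->{7,8}
So after constraint 4: D(W) = {7,8}

Answer: {7,8}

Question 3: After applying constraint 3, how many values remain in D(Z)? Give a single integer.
Answer: 4

Derivation:
Constraint 1 (W < Z) on D(W)={3,5,7,8,9} D(Z)={3,5,6,7,9}: W {3,5,7,8,9}->{3,5,7,8}; Z {3,5,6,7,9}->{5,6,7,9}
Constraint 2 (X != V) on D(X)={4,6,7,8,9} D(V)={3,4,6,9}: no change
Constraint 3 (Z != V) on D(Z)={5,6,7,9} D(V)={3,4,6,9}: no change
So after constraint 3: D(Z)={5,6,7,9}, size = 4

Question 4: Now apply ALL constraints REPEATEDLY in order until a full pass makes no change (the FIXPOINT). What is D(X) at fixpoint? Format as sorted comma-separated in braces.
Answer: {4}

Derivation:
pass 0 (initial): D(X)={4,6,7,8,9}
pass 1: V {3,4,6,9}->{3,4}; W {3,5,7,8,9}->{7,8}; X {4,6,7,8,9}->{4}; Z {3,5,6,7,9}->{5,6,7,9}
pass 2: V {3,4}->{3}; W {7,8}->{7}; Z {5,6,7,9}->{9}
pass 3: no change
Fixpoint after 3 passes: D(X) = {4}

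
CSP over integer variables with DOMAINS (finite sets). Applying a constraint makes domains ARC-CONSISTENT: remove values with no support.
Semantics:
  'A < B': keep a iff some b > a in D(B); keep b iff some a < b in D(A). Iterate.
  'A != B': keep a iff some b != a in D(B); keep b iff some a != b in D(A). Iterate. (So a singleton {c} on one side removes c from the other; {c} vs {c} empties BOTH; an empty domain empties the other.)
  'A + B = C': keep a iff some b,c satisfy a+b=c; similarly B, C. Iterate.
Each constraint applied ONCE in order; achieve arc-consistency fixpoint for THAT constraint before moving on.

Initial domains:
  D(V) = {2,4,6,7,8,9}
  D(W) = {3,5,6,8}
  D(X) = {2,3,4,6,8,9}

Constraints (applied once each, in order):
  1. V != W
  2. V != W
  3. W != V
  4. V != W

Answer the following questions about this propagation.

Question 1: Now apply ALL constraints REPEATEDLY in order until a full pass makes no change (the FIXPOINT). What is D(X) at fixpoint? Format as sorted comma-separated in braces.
Answer: {2,3,4,6,8,9}

Derivation:
pass 0 (initial): D(X)={2,3,4,6,8,9}
pass 1: no change
Fixpoint after 1 passes: D(X) = {2,3,4,6,8,9}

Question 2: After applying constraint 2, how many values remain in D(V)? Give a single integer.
Answer: 6

Derivation:
Constraint 1 (V != W) on D(V)={2,4,6,7,8,9} D(W)={3,5,6,8}: no change
Constraint 2 (V != W) on D(V)={2,4,6,7,8,9} D(W)={3,5,6,8}: no change
So after constraint 2: D(V)={2,4,6,7,8,9}, size = 6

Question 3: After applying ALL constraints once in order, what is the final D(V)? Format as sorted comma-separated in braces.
Constraint 1 (V != W) on D(V)={2,4,6,7,8,9} D(W)={3,5,6,8}: no change
Constraint 2 (V != W) on D(V)={2,4,6,7,8,9} D(W)={3,5,6,8}: no change
Constraint 3 (W != V) on D(W)={3,5,6,8} D(V)={2,4,6,7,8,9}: no change
Constraint 4 (V != W) on D(V)={2,4,6,7,8,9} D(W)={3,5,6,8}: no change
So after all 4 constraints: D(V) = {2,4,6,7,8,9}

Answer: {2,4,6,7,8,9}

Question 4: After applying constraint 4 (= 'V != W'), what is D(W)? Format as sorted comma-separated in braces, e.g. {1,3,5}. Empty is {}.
Constraint 1 (V != W) on D(V)={2,4,6,7,8,9} D(W)={3,5,6,8}: no change
Constraint 2 (V != W) on D(V)={2,4,6,7,8,9} D(W)={3,5,6,8}: no change
Constraint 3 (W != V) on D(W)={3,5,6,8} D(V)={2,4,6,7,8,9}: no change
Constraint 4 (V != W) on D(V)={2,4,6,7,8,9} D(W)={3,5,6,8}: no change
So after constraint 4: D(W) = {3,5,6,8}

Answer: {3,5,6,8}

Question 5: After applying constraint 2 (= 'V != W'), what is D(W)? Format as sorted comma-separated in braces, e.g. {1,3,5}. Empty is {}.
Constraint 1 (V != W) on D(V)={2,4,6,7,8,9} D(W)={3,5,6,8}: no change
Constraint 2 (V != W) on D(V)={2,4,6,7,8,9} D(W)={3,5,6,8}: no change
So after constraint 2: D(W) = {3,5,6,8}

Answer: {3,5,6,8}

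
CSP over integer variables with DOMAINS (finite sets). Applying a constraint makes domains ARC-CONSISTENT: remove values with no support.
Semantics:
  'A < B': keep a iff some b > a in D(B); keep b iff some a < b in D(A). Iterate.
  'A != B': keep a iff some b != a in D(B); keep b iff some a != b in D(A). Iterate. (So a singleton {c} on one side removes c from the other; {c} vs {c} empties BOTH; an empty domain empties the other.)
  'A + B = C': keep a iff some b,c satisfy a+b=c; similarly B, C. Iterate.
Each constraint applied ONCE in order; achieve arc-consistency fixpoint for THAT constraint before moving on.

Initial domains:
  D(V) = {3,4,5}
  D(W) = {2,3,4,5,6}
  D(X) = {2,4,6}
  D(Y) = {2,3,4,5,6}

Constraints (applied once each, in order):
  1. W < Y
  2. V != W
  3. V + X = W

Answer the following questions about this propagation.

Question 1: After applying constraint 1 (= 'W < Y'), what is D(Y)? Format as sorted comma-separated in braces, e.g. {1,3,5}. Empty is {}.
Answer: {3,4,5,6}

Derivation:
Constraint 1 (W < Y) on D(W)={2,3,4,5,6} D(Y)={2,3,4,5,6}: W {2,3,4,5,6}->{2,3,4,5}; Y {2,3,4,5,6}->{3,4,5,6}
So after constraint 1: D(Y) = {3,4,5,6}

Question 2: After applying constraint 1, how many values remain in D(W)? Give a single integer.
Answer: 4

Derivation:
Constraint 1 (W < Y) on D(W)={2,3,4,5,6} D(Y)={2,3,4,5,6}: W {2,3,4,5,6}->{2,3,4,5}; Y {2,3,4,5,6}->{3,4,5,6}
So after constraint 1: D(W)={2,3,4,5}, size = 4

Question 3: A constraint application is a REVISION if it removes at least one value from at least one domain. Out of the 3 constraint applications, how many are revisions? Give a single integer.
Answer: 2

Derivation:
Constraint 1 (W < Y) on D(W)={2,3,4,5,6} D(Y)={2,3,4,5,6}: W {2,3,4,5,6}->{2,3,4,5}; Y {2,3,4,5,6}->{3,4,5,6} => REVISION
Constraint 2 (V != W) on D(V)={3,4,5} D(W)={2,3,4,5}: no change => not a revision
Constraint 3 (V + X = W) on D(V)={3,4,5} D(X)={2,4,6} D(W)={2,3,4,5}: V {3,4,5}->{3}; X {2,4,6}->{2}; W {2,3,4,5}->{5} => REVISION
Total revisions = 2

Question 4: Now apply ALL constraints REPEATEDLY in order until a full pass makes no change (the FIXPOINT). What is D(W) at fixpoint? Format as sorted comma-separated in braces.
pass 0 (initial): D(W)={2,3,4,5,6}
pass 1: V {3,4,5}->{3}; W {2,3,4,5,6}->{5}; X {2,4,6}->{2}; Y {2,3,4,5,6}->{3,4,5,6}
pass 2: Y {3,4,5,6}->{6}
pass 3: no change
Fixpoint after 3 passes: D(W) = {5}

Answer: {5}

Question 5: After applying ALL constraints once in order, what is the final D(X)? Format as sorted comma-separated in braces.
Answer: {2}

Derivation:
Constraint 1 (W < Y) on D(W)={2,3,4,5,6} D(Y)={2,3,4,5,6}: W {2,3,4,5,6}->{2,3,4,5}; Y {2,3,4,5,6}->{3,4,5,6}
Constraint 2 (V != W) on D(V)={3,4,5} D(W)={2,3,4,5}: no change
Constraint 3 (V + X = W) on D(V)={3,4,5} D(X)={2,4,6} D(W)={2,3,4,5}: V {3,4,5}->{3}; X {2,4,6}->{2}; W {2,3,4,5}->{5}
So after all 3 constraints: D(X) = {2}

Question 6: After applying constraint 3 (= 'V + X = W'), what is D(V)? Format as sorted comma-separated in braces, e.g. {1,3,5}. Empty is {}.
Constraint 1 (W < Y) on D(W)={2,3,4,5,6} D(Y)={2,3,4,5,6}: W {2,3,4,5,6}->{2,3,4,5}; Y {2,3,4,5,6}->{3,4,5,6}
Constraint 2 (V != W) on D(V)={3,4,5} D(W)={2,3,4,5}: no change
Constraint 3 (V + X = W) on D(V)={3,4,5} D(X)={2,4,6} D(W)={2,3,4,5}: V {3,4,5}->{3}; X {2,4,6}->{2}; W {2,3,4,5}->{5}
So after constraint 3: D(V) = {3}

Answer: {3}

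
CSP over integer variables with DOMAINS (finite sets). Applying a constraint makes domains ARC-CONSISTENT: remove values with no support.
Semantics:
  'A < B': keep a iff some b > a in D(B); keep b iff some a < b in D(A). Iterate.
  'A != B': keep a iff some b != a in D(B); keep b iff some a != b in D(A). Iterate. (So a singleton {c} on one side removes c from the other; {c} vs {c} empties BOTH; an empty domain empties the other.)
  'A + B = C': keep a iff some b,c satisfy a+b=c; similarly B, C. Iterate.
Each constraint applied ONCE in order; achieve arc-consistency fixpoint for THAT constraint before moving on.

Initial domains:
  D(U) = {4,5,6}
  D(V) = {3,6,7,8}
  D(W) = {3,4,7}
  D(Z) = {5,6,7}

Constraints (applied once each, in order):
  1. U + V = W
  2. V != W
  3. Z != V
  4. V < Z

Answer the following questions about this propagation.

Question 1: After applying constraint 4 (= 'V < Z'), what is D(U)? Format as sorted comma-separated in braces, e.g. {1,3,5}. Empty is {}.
Answer: {4}

Derivation:
Constraint 1 (U + V = W) on D(U)={4,5,6} D(V)={3,6,7,8} D(W)={3,4,7}: U {4,5,6}->{4}; V {3,6,7,8}->{3}; W {3,4,7}->{7}
Constraint 2 (V != W) on D(V)={3} D(W)={7}: no change
Constraint 3 (Z != V) on D(Z)={5,6,7} D(V)={3}: no change
Constraint 4 (V < Z) on D(V)={3} D(Z)={5,6,7}: no change
So after constraint 4: D(U) = {4}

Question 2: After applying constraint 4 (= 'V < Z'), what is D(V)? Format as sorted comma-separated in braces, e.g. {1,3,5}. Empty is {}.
Answer: {3}

Derivation:
Constraint 1 (U + V = W) on D(U)={4,5,6} D(V)={3,6,7,8} D(W)={3,4,7}: U {4,5,6}->{4}; V {3,6,7,8}->{3}; W {3,4,7}->{7}
Constraint 2 (V != W) on D(V)={3} D(W)={7}: no change
Constraint 3 (Z != V) on D(Z)={5,6,7} D(V)={3}: no change
Constraint 4 (V < Z) on D(V)={3} D(Z)={5,6,7}: no change
So after constraint 4: D(V) = {3}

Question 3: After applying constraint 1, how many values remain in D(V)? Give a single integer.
Answer: 1

Derivation:
Constraint 1 (U + V = W) on D(U)={4,5,6} D(V)={3,6,7,8} D(W)={3,4,7}: U {4,5,6}->{4}; V {3,6,7,8}->{3}; W {3,4,7}->{7}
So after constraint 1: D(V)={3}, size = 1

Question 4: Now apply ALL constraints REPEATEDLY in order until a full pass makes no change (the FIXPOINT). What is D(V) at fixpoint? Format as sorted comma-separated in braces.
pass 0 (initial): D(V)={3,6,7,8}
pass 1: U {4,5,6}->{4}; V {3,6,7,8}->{3}; W {3,4,7}->{7}
pass 2: no change
Fixpoint after 2 passes: D(V) = {3}

Answer: {3}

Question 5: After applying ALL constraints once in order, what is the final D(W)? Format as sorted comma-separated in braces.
Constraint 1 (U + V = W) on D(U)={4,5,6} D(V)={3,6,7,8} D(W)={3,4,7}: U {4,5,6}->{4}; V {3,6,7,8}->{3}; W {3,4,7}->{7}
Constraint 2 (V != W) on D(V)={3} D(W)={7}: no change
Constraint 3 (Z != V) on D(Z)={5,6,7} D(V)={3}: no change
Constraint 4 (V < Z) on D(V)={3} D(Z)={5,6,7}: no change
So after all 4 constraints: D(W) = {7}

Answer: {7}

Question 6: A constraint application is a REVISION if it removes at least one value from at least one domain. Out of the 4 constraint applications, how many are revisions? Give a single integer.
Answer: 1

Derivation:
Constraint 1 (U + V = W) on D(U)={4,5,6} D(V)={3,6,7,8} D(W)={3,4,7}: U {4,5,6}->{4}; V {3,6,7,8}->{3}; W {3,4,7}->{7} => REVISION
Constraint 2 (V != W) on D(V)={3} D(W)={7}: no change => not a revision
Constraint 3 (Z != V) on D(Z)={5,6,7} D(V)={3}: no change => not a revision
Constraint 4 (V < Z) on D(V)={3} D(Z)={5,6,7}: no change => not a revision
Total revisions = 1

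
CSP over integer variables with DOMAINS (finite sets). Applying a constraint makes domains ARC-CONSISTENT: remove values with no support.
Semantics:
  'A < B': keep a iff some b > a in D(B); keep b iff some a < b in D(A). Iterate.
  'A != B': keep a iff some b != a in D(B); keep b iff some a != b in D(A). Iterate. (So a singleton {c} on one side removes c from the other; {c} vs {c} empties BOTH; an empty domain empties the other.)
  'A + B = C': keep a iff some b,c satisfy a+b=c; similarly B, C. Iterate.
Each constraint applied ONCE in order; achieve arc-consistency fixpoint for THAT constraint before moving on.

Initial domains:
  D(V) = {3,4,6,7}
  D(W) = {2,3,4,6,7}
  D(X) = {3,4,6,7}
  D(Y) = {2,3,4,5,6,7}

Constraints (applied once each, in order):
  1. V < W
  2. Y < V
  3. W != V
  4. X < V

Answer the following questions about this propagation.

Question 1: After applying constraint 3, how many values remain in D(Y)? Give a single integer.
Constraint 1 (V < W) on D(V)={3,4,6,7} D(W)={2,3,4,6,7}: V {3,4,6,7}->{3,4,6}; W {2,3,4,6,7}->{4,6,7}
Constraint 2 (Y < V) on D(Y)={2,3,4,5,6,7} D(V)={3,4,6}: Y {2,3,4,5,6,7}->{2,3,4,5}
Constraint 3 (W != V) on D(W)={4,6,7} D(V)={3,4,6}: no change
So after constraint 3: D(Y)={2,3,4,5}, size = 4

Answer: 4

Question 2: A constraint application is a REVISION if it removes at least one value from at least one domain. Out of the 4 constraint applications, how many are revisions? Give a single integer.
Constraint 1 (V < W) on D(V)={3,4,6,7} D(W)={2,3,4,6,7}: V {3,4,6,7}->{3,4,6}; W {2,3,4,6,7}->{4,6,7} => REVISION
Constraint 2 (Y < V) on D(Y)={2,3,4,5,6,7} D(V)={3,4,6}: Y {2,3,4,5,6,7}->{2,3,4,5} => REVISION
Constraint 3 (W != V) on D(W)={4,6,7} D(V)={3,4,6}: no change => not a revision
Constraint 4 (X < V) on D(X)={3,4,6,7} D(V)={3,4,6}: X {3,4,6,7}->{3,4}; V {3,4,6}->{4,6} => REVISION
Total revisions = 3

Answer: 3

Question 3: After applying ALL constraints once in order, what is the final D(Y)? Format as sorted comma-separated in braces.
Constraint 1 (V < W) on D(V)={3,4,6,7} D(W)={2,3,4,6,7}: V {3,4,6,7}->{3,4,6}; W {2,3,4,6,7}->{4,6,7}
Constraint 2 (Y < V) on D(Y)={2,3,4,5,6,7} D(V)={3,4,6}: Y {2,3,4,5,6,7}->{2,3,4,5}
Constraint 3 (W != V) on D(W)={4,6,7} D(V)={3,4,6}: no change
Constraint 4 (X < V) on D(X)={3,4,6,7} D(V)={3,4,6}: X {3,4,6,7}->{3,4}; V {3,4,6}->{4,6}
So after all 4 constraints: D(Y) = {2,3,4,5}

Answer: {2,3,4,5}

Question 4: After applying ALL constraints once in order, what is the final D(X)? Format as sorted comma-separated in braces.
Answer: {3,4}

Derivation:
Constraint 1 (V < W) on D(V)={3,4,6,7} D(W)={2,3,4,6,7}: V {3,4,6,7}->{3,4,6}; W {2,3,4,6,7}->{4,6,7}
Constraint 2 (Y < V) on D(Y)={2,3,4,5,6,7} D(V)={3,4,6}: Y {2,3,4,5,6,7}->{2,3,4,5}
Constraint 3 (W != V) on D(W)={4,6,7} D(V)={3,4,6}: no change
Constraint 4 (X < V) on D(X)={3,4,6,7} D(V)={3,4,6}: X {3,4,6,7}->{3,4}; V {3,4,6}->{4,6}
So after all 4 constraints: D(X) = {3,4}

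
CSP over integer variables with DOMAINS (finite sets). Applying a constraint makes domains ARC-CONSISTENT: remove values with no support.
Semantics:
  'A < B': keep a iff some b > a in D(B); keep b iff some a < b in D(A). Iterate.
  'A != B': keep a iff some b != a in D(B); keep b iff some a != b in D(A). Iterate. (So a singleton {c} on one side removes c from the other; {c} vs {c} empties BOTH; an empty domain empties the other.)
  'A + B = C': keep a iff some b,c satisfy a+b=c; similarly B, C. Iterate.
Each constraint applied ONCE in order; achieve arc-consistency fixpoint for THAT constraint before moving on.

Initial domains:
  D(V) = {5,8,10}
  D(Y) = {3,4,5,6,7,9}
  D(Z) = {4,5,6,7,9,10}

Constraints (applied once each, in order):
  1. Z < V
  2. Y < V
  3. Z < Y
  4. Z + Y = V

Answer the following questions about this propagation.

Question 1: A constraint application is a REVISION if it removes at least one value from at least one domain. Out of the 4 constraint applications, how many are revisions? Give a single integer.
Answer: 3

Derivation:
Constraint 1 (Z < V) on D(Z)={4,5,6,7,9,10} D(V)={5,8,10}: Z {4,5,6,7,9,10}->{4,5,6,7,9} => REVISION
Constraint 2 (Y < V) on D(Y)={3,4,5,6,7,9} D(V)={5,8,10}: no change => not a revision
Constraint 3 (Z < Y) on D(Z)={4,5,6,7,9} D(Y)={3,4,5,6,7,9}: Z {4,5,6,7,9}->{4,5,6,7}; Y {3,4,5,6,7,9}->{5,6,7,9} => REVISION
Constraint 4 (Z + Y = V) on D(Z)={4,5,6,7} D(Y)={5,6,7,9} D(V)={5,8,10}: Z {4,5,6,7}->{4,5}; Y {5,6,7,9}->{5,6}; V {5,8,10}->{10} => REVISION
Total revisions = 3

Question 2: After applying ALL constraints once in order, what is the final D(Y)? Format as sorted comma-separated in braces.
Answer: {5,6}

Derivation:
Constraint 1 (Z < V) on D(Z)={4,5,6,7,9,10} D(V)={5,8,10}: Z {4,5,6,7,9,10}->{4,5,6,7,9}
Constraint 2 (Y < V) on D(Y)={3,4,5,6,7,9} D(V)={5,8,10}: no change
Constraint 3 (Z < Y) on D(Z)={4,5,6,7,9} D(Y)={3,4,5,6,7,9}: Z {4,5,6,7,9}->{4,5,6,7}; Y {3,4,5,6,7,9}->{5,6,7,9}
Constraint 4 (Z + Y = V) on D(Z)={4,5,6,7} D(Y)={5,6,7,9} D(V)={5,8,10}: Z {4,5,6,7}->{4,5}; Y {5,6,7,9}->{5,6}; V {5,8,10}->{10}
So after all 4 constraints: D(Y) = {5,6}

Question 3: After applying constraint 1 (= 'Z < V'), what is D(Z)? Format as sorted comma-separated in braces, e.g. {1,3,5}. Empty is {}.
Constraint 1 (Z < V) on D(Z)={4,5,6,7,9,10} D(V)={5,8,10}: Z {4,5,6,7,9,10}->{4,5,6,7,9}
So after constraint 1: D(Z) = {4,5,6,7,9}

Answer: {4,5,6,7,9}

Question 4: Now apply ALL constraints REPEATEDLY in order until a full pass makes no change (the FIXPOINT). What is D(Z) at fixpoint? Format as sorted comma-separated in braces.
Answer: {4,5}

Derivation:
pass 0 (initial): D(Z)={4,5,6,7,9,10}
pass 1: V {5,8,10}->{10}; Y {3,4,5,6,7,9}->{5,6}; Z {4,5,6,7,9,10}->{4,5}
pass 2: no change
Fixpoint after 2 passes: D(Z) = {4,5}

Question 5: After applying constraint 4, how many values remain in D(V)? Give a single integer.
Answer: 1

Derivation:
Constraint 1 (Z < V) on D(Z)={4,5,6,7,9,10} D(V)={5,8,10}: Z {4,5,6,7,9,10}->{4,5,6,7,9}
Constraint 2 (Y < V) on D(Y)={3,4,5,6,7,9} D(V)={5,8,10}: no change
Constraint 3 (Z < Y) on D(Z)={4,5,6,7,9} D(Y)={3,4,5,6,7,9}: Z {4,5,6,7,9}->{4,5,6,7}; Y {3,4,5,6,7,9}->{5,6,7,9}
Constraint 4 (Z + Y = V) on D(Z)={4,5,6,7} D(Y)={5,6,7,9} D(V)={5,8,10}: Z {4,5,6,7}->{4,5}; Y {5,6,7,9}->{5,6}; V {5,8,10}->{10}
So after constraint 4: D(V)={10}, size = 1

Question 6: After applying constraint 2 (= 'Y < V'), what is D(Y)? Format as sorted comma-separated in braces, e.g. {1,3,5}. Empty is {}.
Answer: {3,4,5,6,7,9}

Derivation:
Constraint 1 (Z < V) on D(Z)={4,5,6,7,9,10} D(V)={5,8,10}: Z {4,5,6,7,9,10}->{4,5,6,7,9}
Constraint 2 (Y < V) on D(Y)={3,4,5,6,7,9} D(V)={5,8,10}: no change
So after constraint 2: D(Y) = {3,4,5,6,7,9}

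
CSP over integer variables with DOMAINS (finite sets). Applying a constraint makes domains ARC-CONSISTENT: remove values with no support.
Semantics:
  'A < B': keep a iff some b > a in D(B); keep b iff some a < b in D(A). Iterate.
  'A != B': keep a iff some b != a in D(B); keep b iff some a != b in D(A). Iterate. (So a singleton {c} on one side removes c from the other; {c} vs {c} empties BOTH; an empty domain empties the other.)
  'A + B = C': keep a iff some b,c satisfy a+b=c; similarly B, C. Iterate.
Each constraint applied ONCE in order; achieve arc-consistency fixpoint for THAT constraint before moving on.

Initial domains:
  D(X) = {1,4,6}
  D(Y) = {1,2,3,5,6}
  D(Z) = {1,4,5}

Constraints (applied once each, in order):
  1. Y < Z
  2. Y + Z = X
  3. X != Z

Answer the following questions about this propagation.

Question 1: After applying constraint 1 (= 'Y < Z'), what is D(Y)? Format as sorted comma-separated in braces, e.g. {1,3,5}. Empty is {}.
Constraint 1 (Y < Z) on D(Y)={1,2,3,5,6} D(Z)={1,4,5}: Y {1,2,3,5,6}->{1,2,3}; Z {1,4,5}->{4,5}
So after constraint 1: D(Y) = {1,2,3}

Answer: {1,2,3}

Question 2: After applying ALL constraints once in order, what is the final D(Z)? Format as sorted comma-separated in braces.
Constraint 1 (Y < Z) on D(Y)={1,2,3,5,6} D(Z)={1,4,5}: Y {1,2,3,5,6}->{1,2,3}; Z {1,4,5}->{4,5}
Constraint 2 (Y + Z = X) on D(Y)={1,2,3} D(Z)={4,5} D(X)={1,4,6}: Y {1,2,3}->{1,2}; X {1,4,6}->{6}
Constraint 3 (X != Z) on D(X)={6} D(Z)={4,5}: no change
So after all 3 constraints: D(Z) = {4,5}

Answer: {4,5}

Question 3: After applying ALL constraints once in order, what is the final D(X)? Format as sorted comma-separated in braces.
Constraint 1 (Y < Z) on D(Y)={1,2,3,5,6} D(Z)={1,4,5}: Y {1,2,3,5,6}->{1,2,3}; Z {1,4,5}->{4,5}
Constraint 2 (Y + Z = X) on D(Y)={1,2,3} D(Z)={4,5} D(X)={1,4,6}: Y {1,2,3}->{1,2}; X {1,4,6}->{6}
Constraint 3 (X != Z) on D(X)={6} D(Z)={4,5}: no change
So after all 3 constraints: D(X) = {6}

Answer: {6}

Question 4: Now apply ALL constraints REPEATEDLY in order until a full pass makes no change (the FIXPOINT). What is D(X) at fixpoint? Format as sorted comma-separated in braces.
Answer: {6}

Derivation:
pass 0 (initial): D(X)={1,4,6}
pass 1: X {1,4,6}->{6}; Y {1,2,3,5,6}->{1,2}; Z {1,4,5}->{4,5}
pass 2: no change
Fixpoint after 2 passes: D(X) = {6}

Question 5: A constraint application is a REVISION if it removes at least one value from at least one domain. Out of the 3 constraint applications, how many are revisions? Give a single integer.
Constraint 1 (Y < Z) on D(Y)={1,2,3,5,6} D(Z)={1,4,5}: Y {1,2,3,5,6}->{1,2,3}; Z {1,4,5}->{4,5} => REVISION
Constraint 2 (Y + Z = X) on D(Y)={1,2,3} D(Z)={4,5} D(X)={1,4,6}: Y {1,2,3}->{1,2}; X {1,4,6}->{6} => REVISION
Constraint 3 (X != Z) on D(X)={6} D(Z)={4,5}: no change => not a revision
Total revisions = 2

Answer: 2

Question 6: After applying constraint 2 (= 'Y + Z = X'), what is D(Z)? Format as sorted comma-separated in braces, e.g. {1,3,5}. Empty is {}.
Answer: {4,5}

Derivation:
Constraint 1 (Y < Z) on D(Y)={1,2,3,5,6} D(Z)={1,4,5}: Y {1,2,3,5,6}->{1,2,3}; Z {1,4,5}->{4,5}
Constraint 2 (Y + Z = X) on D(Y)={1,2,3} D(Z)={4,5} D(X)={1,4,6}: Y {1,2,3}->{1,2}; X {1,4,6}->{6}
So after constraint 2: D(Z) = {4,5}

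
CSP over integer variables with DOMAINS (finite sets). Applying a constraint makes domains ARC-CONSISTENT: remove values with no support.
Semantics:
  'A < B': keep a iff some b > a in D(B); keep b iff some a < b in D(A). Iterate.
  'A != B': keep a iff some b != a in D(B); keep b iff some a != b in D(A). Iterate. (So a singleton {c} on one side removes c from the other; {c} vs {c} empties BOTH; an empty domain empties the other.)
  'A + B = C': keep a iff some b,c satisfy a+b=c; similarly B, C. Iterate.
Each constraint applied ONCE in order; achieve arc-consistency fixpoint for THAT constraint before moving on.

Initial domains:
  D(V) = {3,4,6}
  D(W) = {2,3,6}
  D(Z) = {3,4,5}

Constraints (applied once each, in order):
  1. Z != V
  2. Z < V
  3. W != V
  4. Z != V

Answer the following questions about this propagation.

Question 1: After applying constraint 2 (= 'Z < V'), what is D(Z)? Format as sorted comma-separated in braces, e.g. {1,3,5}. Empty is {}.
Constraint 1 (Z != V) on D(Z)={3,4,5} D(V)={3,4,6}: no change
Constraint 2 (Z < V) on D(Z)={3,4,5} D(V)={3,4,6}: V {3,4,6}->{4,6}
So after constraint 2: D(Z) = {3,4,5}

Answer: {3,4,5}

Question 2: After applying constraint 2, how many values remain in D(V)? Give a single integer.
Answer: 2

Derivation:
Constraint 1 (Z != V) on D(Z)={3,4,5} D(V)={3,4,6}: no change
Constraint 2 (Z < V) on D(Z)={3,4,5} D(V)={3,4,6}: V {3,4,6}->{4,6}
So after constraint 2: D(V)={4,6}, size = 2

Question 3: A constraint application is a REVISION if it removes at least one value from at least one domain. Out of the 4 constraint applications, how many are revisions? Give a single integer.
Answer: 1

Derivation:
Constraint 1 (Z != V) on D(Z)={3,4,5} D(V)={3,4,6}: no change => not a revision
Constraint 2 (Z < V) on D(Z)={3,4,5} D(V)={3,4,6}: V {3,4,6}->{4,6} => REVISION
Constraint 3 (W != V) on D(W)={2,3,6} D(V)={4,6}: no change => not a revision
Constraint 4 (Z != V) on D(Z)={3,4,5} D(V)={4,6}: no change => not a revision
Total revisions = 1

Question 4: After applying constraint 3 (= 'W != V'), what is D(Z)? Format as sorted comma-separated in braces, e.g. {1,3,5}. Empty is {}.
Constraint 1 (Z != V) on D(Z)={3,4,5} D(V)={3,4,6}: no change
Constraint 2 (Z < V) on D(Z)={3,4,5} D(V)={3,4,6}: V {3,4,6}->{4,6}
Constraint 3 (W != V) on D(W)={2,3,6} D(V)={4,6}: no change
So after constraint 3: D(Z) = {3,4,5}

Answer: {3,4,5}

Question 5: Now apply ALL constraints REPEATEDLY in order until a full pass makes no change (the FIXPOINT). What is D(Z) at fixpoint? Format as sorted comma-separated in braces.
Answer: {3,4,5}

Derivation:
pass 0 (initial): D(Z)={3,4,5}
pass 1: V {3,4,6}->{4,6}
pass 2: no change
Fixpoint after 2 passes: D(Z) = {3,4,5}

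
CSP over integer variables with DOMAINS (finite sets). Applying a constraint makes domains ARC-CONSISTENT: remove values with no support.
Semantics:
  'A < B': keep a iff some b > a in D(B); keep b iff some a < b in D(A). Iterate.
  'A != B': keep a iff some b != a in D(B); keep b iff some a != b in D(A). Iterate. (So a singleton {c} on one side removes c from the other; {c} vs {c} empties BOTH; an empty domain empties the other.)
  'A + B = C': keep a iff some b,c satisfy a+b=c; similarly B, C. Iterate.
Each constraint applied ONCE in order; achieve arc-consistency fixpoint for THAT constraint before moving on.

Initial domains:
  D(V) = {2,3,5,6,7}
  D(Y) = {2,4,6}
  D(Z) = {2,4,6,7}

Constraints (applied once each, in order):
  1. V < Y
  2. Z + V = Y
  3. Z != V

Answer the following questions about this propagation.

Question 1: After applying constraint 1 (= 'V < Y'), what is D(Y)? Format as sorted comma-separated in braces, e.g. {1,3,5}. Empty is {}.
Answer: {4,6}

Derivation:
Constraint 1 (V < Y) on D(V)={2,3,5,6,7} D(Y)={2,4,6}: V {2,3,5,6,7}->{2,3,5}; Y {2,4,6}->{4,6}
So after constraint 1: D(Y) = {4,6}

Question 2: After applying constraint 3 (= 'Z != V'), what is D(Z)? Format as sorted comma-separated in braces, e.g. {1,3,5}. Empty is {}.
Constraint 1 (V < Y) on D(V)={2,3,5,6,7} D(Y)={2,4,6}: V {2,3,5,6,7}->{2,3,5}; Y {2,4,6}->{4,6}
Constraint 2 (Z + V = Y) on D(Z)={2,4,6,7} D(V)={2,3,5} D(Y)={4,6}: Z {2,4,6,7}->{2,4}; V {2,3,5}->{2}
Constraint 3 (Z != V) on D(Z)={2,4} D(V)={2}: Z {2,4}->{4}
So after constraint 3: D(Z) = {4}

Answer: {4}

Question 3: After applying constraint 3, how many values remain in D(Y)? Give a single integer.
Answer: 2

Derivation:
Constraint 1 (V < Y) on D(V)={2,3,5,6,7} D(Y)={2,4,6}: V {2,3,5,6,7}->{2,3,5}; Y {2,4,6}->{4,6}
Constraint 2 (Z + V = Y) on D(Z)={2,4,6,7} D(V)={2,3,5} D(Y)={4,6}: Z {2,4,6,7}->{2,4}; V {2,3,5}->{2}
Constraint 3 (Z != V) on D(Z)={2,4} D(V)={2}: Z {2,4}->{4}
So after constraint 3: D(Y)={4,6}, size = 2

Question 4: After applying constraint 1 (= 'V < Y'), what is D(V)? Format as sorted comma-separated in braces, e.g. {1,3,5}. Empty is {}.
Constraint 1 (V < Y) on D(V)={2,3,5,6,7} D(Y)={2,4,6}: V {2,3,5,6,7}->{2,3,5}; Y {2,4,6}->{4,6}
So after constraint 1: D(V) = {2,3,5}

Answer: {2,3,5}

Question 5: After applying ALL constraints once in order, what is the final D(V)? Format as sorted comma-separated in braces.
Answer: {2}

Derivation:
Constraint 1 (V < Y) on D(V)={2,3,5,6,7} D(Y)={2,4,6}: V {2,3,5,6,7}->{2,3,5}; Y {2,4,6}->{4,6}
Constraint 2 (Z + V = Y) on D(Z)={2,4,6,7} D(V)={2,3,5} D(Y)={4,6}: Z {2,4,6,7}->{2,4}; V {2,3,5}->{2}
Constraint 3 (Z != V) on D(Z)={2,4} D(V)={2}: Z {2,4}->{4}
So after all 3 constraints: D(V) = {2}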